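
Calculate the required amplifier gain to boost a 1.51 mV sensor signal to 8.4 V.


Gain = Vout / Vin (converting to same units).
G = 8.4 V / 1.51 mV
G = 8400.0 mV / 1.51 mV
G = 5562.91

5562.91


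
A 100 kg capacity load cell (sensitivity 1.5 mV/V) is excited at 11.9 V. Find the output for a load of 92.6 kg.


Vout = rated_output * Vex * (load / capacity).
Vout = 1.5 * 11.9 * (92.6 / 100)
Vout = 1.5 * 11.9 * 0.926
Vout = 16.529 mV

16.529 mV


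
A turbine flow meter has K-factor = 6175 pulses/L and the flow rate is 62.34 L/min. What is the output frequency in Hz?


Frequency = K * Q / 60 (converting L/min to L/s).
f = 6175 * 62.34 / 60
f = 384949.5 / 60
f = 6415.82 Hz

6415.82 Hz


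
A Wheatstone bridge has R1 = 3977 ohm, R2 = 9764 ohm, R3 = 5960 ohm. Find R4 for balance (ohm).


At balance: R1*R4 = R2*R3, so R4 = R2*R3/R1.
R4 = 9764 * 5960 / 3977
R4 = 58193440 / 3977
R4 = 14632.5 ohm

14632.5 ohm


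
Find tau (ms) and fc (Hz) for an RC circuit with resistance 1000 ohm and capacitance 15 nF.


Time constant: tau = R * C.
tau = 1000 * 1.50e-08 = 1.5e-05 s
tau = 0.015 ms
Cutoff frequency: fc = 1 / (2*pi*R*C).
fc = 1 / (2*pi*1.5e-05) = 10610.33 Hz

tau = 0.015 ms, fc = 10610.33 Hz


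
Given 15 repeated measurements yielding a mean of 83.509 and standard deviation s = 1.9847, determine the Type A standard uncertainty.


The standard uncertainty for Type A evaluation is u = s / sqrt(n).
u = 1.9847 / sqrt(15)
u = 1.9847 / 3.873
u = 0.5124

0.5124


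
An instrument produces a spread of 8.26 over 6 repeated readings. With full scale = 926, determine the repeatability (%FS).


Repeatability = (spread / full scale) * 100%.
R = (8.26 / 926) * 100
R = 0.892 %FS

0.892 %FS


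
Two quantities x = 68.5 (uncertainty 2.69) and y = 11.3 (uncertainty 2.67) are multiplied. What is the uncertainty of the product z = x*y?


For a product z = x*y, the relative uncertainty is:
uz/z = sqrt((ux/x)^2 + (uy/y)^2)
Relative uncertainties: ux/x = 2.69/68.5 = 0.03927
uy/y = 2.67/11.3 = 0.236283
z = 68.5 * 11.3 = 774.1
uz = 774.1 * sqrt(0.03927^2 + 0.236283^2) = 185.404

185.404


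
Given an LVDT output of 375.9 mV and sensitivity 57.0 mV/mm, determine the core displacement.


Displacement = Vout / sensitivity.
d = 375.9 / 57.0
d = 6.595 mm

6.595 mm


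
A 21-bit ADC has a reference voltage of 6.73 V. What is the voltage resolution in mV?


The resolution (LSB) of an ADC is Vref / 2^n.
LSB = 6.73 / 2^21
LSB = 6.73 / 2097152
LSB = 3.21e-06 V = 0.00320911 mV

0.00320911 mV


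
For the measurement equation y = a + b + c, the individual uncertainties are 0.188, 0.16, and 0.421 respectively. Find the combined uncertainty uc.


For a sum of independent quantities, uc = sqrt(u1^2 + u2^2 + u3^2).
uc = sqrt(0.188^2 + 0.16^2 + 0.421^2)
uc = sqrt(0.035344 + 0.0256 + 0.177241)
uc = 0.488

0.488


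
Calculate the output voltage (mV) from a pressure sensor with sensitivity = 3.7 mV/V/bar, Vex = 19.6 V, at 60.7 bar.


Output = sensitivity * Vex * P.
Vout = 3.7 * 19.6 * 60.7
Vout = 72.52 * 60.7
Vout = 4401.96 mV

4401.96 mV


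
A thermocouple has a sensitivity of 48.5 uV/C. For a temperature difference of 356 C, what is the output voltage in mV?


The thermocouple output V = sensitivity * dT.
V = 48.5 uV/C * 356 C
V = 17266.0 uV
V = 17.266 mV

17.266 mV


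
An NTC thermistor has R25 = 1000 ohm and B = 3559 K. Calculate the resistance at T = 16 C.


NTC thermistor equation: Rt = R25 * exp(B * (1/T - 1/T25)).
T in Kelvin: 289.15 K, T25 = 298.15 K
1/T - 1/T25 = 1/289.15 - 1/298.15 = 0.0001044
B * (1/T - 1/T25) = 3559 * 0.0001044 = 0.3715
Rt = 1000 * exp(0.3715) = 1450.0 ohm

1450.0 ohm


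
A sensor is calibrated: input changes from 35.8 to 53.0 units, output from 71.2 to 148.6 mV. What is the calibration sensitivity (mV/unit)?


Sensitivity = (y2 - y1) / (x2 - x1).
S = (148.6 - 71.2) / (53.0 - 35.8)
S = 77.4 / 17.2
S = 4.5 mV/unit

4.5 mV/unit


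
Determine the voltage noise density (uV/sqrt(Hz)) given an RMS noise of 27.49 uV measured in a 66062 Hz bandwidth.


Noise spectral density = Vrms / sqrt(BW).
NSD = 27.49 / sqrt(66062)
NSD = 27.49 / 257.0253
NSD = 0.107 uV/sqrt(Hz)

0.107 uV/sqrt(Hz)


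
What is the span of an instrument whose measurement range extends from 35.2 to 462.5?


Span = upper range - lower range.
Span = 462.5 - (35.2)
Span = 427.3

427.3


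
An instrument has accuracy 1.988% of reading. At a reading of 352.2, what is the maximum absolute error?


Absolute error = (accuracy% / 100) * reading.
Error = (1.988 / 100) * 352.2
Error = 0.01988 * 352.2
Error = 7.0017

7.0017


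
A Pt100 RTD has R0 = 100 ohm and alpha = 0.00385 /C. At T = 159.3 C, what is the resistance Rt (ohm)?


The RTD equation: Rt = R0 * (1 + alpha * T).
Rt = 100 * (1 + 0.00385 * 159.3)
Rt = 100 * (1 + 0.613305)
Rt = 100 * 1.613305
Rt = 161.331 ohm

161.331 ohm


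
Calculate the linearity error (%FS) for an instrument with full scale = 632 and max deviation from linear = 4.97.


Linearity error = (max deviation / full scale) * 100%.
Linearity = (4.97 / 632) * 100
Linearity = 0.786 %FS

0.786 %FS


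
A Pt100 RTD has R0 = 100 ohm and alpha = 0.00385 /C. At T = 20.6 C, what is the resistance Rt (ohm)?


The RTD equation: Rt = R0 * (1 + alpha * T).
Rt = 100 * (1 + 0.00385 * 20.6)
Rt = 100 * (1 + 0.07931)
Rt = 100 * 1.07931
Rt = 107.931 ohm

107.931 ohm


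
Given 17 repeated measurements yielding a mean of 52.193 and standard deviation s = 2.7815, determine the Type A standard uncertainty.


The standard uncertainty for Type A evaluation is u = s / sqrt(n).
u = 2.7815 / sqrt(17)
u = 2.7815 / 4.1231
u = 0.6746

0.6746


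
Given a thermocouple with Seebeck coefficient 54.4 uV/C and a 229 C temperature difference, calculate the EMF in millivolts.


The thermocouple output V = sensitivity * dT.
V = 54.4 uV/C * 229 C
V = 12457.6 uV
V = 12.458 mV

12.458 mV


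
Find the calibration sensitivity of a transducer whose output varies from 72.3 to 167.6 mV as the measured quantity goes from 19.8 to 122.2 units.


Sensitivity = (y2 - y1) / (x2 - x1).
S = (167.6 - 72.3) / (122.2 - 19.8)
S = 95.3 / 102.4
S = 0.9307 mV/unit

0.9307 mV/unit


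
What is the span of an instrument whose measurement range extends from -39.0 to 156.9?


Span = upper range - lower range.
Span = 156.9 - (-39.0)
Span = 195.9

195.9


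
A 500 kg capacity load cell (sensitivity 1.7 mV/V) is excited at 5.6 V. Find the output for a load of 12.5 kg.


Vout = rated_output * Vex * (load / capacity).
Vout = 1.7 * 5.6 * (12.5 / 500)
Vout = 1.7 * 5.6 * 0.025
Vout = 0.238 mV

0.238 mV


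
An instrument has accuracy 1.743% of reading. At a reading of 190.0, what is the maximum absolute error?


Absolute error = (accuracy% / 100) * reading.
Error = (1.743 / 100) * 190.0
Error = 0.01743 * 190.0
Error = 3.3117

3.3117


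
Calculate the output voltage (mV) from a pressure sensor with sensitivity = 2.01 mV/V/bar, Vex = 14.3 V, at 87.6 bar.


Output = sensitivity * Vex * P.
Vout = 2.01 * 14.3 * 87.6
Vout = 28.743 * 87.6
Vout = 2517.89 mV

2517.89 mV


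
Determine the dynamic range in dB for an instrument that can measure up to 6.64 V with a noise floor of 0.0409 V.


Dynamic range = 20 * log10(Vmax / Vnoise).
DR = 20 * log10(6.64 / 0.0409)
DR = 20 * log10(162.35)
DR = 44.21 dB

44.21 dB


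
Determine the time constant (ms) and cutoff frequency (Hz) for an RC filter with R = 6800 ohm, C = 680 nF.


Time constant: tau = R * C.
tau = 6800 * 6.80e-07 = 0.004624 s
tau = 4.624 ms
Cutoff frequency: fc = 1 / (2*pi*R*C).
fc = 1 / (2*pi*0.004624) = 34.42 Hz

tau = 4.624 ms, fc = 34.42 Hz


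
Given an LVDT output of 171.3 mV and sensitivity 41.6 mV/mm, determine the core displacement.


Displacement = Vout / sensitivity.
d = 171.3 / 41.6
d = 4.118 mm

4.118 mm


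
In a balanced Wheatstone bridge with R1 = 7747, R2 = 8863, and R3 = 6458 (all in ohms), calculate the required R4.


At balance: R1*R4 = R2*R3, so R4 = R2*R3/R1.
R4 = 8863 * 6458 / 7747
R4 = 57237254 / 7747
R4 = 7388.31 ohm

7388.31 ohm


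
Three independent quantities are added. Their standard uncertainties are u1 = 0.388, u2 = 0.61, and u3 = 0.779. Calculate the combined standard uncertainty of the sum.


For a sum of independent quantities, uc = sqrt(u1^2 + u2^2 + u3^2).
uc = sqrt(0.388^2 + 0.61^2 + 0.779^2)
uc = sqrt(0.150544 + 0.3721 + 0.606841)
uc = 1.0628

1.0628


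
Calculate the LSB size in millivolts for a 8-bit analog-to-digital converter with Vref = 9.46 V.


The resolution (LSB) of an ADC is Vref / 2^n.
LSB = 9.46 / 2^8
LSB = 9.46 / 256
LSB = 0.03695313 V = 36.953125 mV

36.953125 mV


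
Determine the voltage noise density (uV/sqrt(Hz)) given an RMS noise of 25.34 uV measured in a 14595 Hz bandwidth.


Noise spectral density = Vrms / sqrt(BW).
NSD = 25.34 / sqrt(14595)
NSD = 25.34 / 120.8098
NSD = 0.2098 uV/sqrt(Hz)

0.2098 uV/sqrt(Hz)


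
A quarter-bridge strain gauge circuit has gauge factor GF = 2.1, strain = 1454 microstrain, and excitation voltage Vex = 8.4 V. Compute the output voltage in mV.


Quarter bridge output: Vout = (GF * epsilon * Vex) / 4.
Vout = (2.1 * 1454e-6 * 8.4) / 4
Vout = 0.02564856 / 4 V
Vout = 0.00641214 V = 6.4121 mV

6.4121 mV


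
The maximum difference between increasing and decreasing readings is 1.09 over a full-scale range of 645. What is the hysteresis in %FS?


Hysteresis = (max difference / full scale) * 100%.
H = (1.09 / 645) * 100
H = 0.169 %FS

0.169 %FS


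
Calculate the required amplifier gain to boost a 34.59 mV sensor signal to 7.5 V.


Gain = Vout / Vin (converting to same units).
G = 7.5 V / 34.59 mV
G = 7500.0 mV / 34.59 mV
G = 216.83

216.83


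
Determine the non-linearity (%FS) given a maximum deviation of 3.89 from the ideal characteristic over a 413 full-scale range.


Linearity error = (max deviation / full scale) * 100%.
Linearity = (3.89 / 413) * 100
Linearity = 0.942 %FS

0.942 %FS


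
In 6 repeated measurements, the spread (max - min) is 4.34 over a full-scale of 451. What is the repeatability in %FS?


Repeatability = (spread / full scale) * 100%.
R = (4.34 / 451) * 100
R = 0.962 %FS

0.962 %FS


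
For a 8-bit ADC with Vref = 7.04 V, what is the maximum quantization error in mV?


The maximum quantization error is +/- LSB/2.
LSB = Vref / 2^n = 7.04 / 256 = 0.0275 V
Max error = LSB / 2 = 0.0275 / 2 = 0.01375 V
Max error = 13.75 mV

13.75 mV


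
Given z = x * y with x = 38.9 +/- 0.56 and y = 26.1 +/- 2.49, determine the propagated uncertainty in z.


For a product z = x*y, the relative uncertainty is:
uz/z = sqrt((ux/x)^2 + (uy/y)^2)
Relative uncertainties: ux/x = 0.56/38.9 = 0.014396
uy/y = 2.49/26.1 = 0.095402
z = 38.9 * 26.1 = 1015.3
uz = 1015.3 * sqrt(0.014396^2 + 0.095402^2) = 97.958

97.958


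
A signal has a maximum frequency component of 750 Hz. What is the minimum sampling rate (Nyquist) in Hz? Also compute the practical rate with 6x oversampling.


By Nyquist theorem, fs_min = 2 * fmax.
fs_min = 2 * 750 = 1500 Hz
Practical rate = 6 * fs_min = 6 * 1500 = 9000 Hz

fs_min = 1500 Hz, fs_practical = 9000 Hz


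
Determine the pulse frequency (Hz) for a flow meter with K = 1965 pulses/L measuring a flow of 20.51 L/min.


Frequency = K * Q / 60 (converting L/min to L/s).
f = 1965 * 20.51 / 60
f = 40302.15 / 60
f = 671.7 Hz

671.7 Hz


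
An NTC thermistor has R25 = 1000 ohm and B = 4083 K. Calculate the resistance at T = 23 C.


NTC thermistor equation: Rt = R25 * exp(B * (1/T - 1/T25)).
T in Kelvin: 296.15 K, T25 = 298.15 K
1/T - 1/T25 = 1/296.15 - 1/298.15 = 2.265e-05
B * (1/T - 1/T25) = 4083 * 2.265e-05 = 0.0925
Rt = 1000 * exp(0.0925) = 1096.9 ohm

1096.9 ohm


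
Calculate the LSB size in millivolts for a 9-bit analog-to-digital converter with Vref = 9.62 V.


The resolution (LSB) of an ADC is Vref / 2^n.
LSB = 9.62 / 2^9
LSB = 9.62 / 512
LSB = 0.01878906 V = 18.7890625 mV

18.7890625 mV


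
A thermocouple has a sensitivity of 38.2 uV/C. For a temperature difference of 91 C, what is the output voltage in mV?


The thermocouple output V = sensitivity * dT.
V = 38.2 uV/C * 91 C
V = 3476.2 uV
V = 3.476 mV

3.476 mV


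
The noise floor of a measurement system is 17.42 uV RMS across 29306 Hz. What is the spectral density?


Noise spectral density = Vrms / sqrt(BW).
NSD = 17.42 / sqrt(29306)
NSD = 17.42 / 171.19
NSD = 0.1018 uV/sqrt(Hz)

0.1018 uV/sqrt(Hz)


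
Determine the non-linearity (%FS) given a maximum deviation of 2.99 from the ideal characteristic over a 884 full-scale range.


Linearity error = (max deviation / full scale) * 100%.
Linearity = (2.99 / 884) * 100
Linearity = 0.338 %FS

0.338 %FS


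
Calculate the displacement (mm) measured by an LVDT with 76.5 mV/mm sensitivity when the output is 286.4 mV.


Displacement = Vout / sensitivity.
d = 286.4 / 76.5
d = 3.744 mm

3.744 mm


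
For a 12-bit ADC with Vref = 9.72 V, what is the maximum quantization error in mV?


The maximum quantization error is +/- LSB/2.
LSB = Vref / 2^n = 9.72 / 4096 = 0.00237305 V
Max error = LSB / 2 = 0.00237305 / 2 = 0.00118652 V
Max error = 1.1865 mV

1.1865 mV


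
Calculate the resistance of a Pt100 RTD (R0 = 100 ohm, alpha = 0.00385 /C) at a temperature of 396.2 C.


The RTD equation: Rt = R0 * (1 + alpha * T).
Rt = 100 * (1 + 0.00385 * 396.2)
Rt = 100 * (1 + 1.52537)
Rt = 100 * 2.52537
Rt = 252.537 ohm

252.537 ohm


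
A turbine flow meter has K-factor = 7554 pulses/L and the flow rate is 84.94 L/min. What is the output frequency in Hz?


Frequency = K * Q / 60 (converting L/min to L/s).
f = 7554 * 84.94 / 60
f = 641636.76 / 60
f = 10693.95 Hz

10693.95 Hz


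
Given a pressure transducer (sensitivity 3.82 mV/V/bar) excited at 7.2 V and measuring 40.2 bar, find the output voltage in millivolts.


Output = sensitivity * Vex * P.
Vout = 3.82 * 7.2 * 40.2
Vout = 27.504 * 40.2
Vout = 1105.66 mV

1105.66 mV


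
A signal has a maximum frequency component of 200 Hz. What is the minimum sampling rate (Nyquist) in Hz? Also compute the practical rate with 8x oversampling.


By Nyquist theorem, fs_min = 2 * fmax.
fs_min = 2 * 200 = 400 Hz
Practical rate = 8 * fs_min = 8 * 400 = 3200 Hz

fs_min = 400 Hz, fs_practical = 3200 Hz


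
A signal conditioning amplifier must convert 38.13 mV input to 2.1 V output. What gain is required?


Gain = Vout / Vin (converting to same units).
G = 2.1 V / 38.13 mV
G = 2100.0 mV / 38.13 mV
G = 55.07

55.07


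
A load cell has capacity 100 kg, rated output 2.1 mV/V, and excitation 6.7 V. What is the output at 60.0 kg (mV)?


Vout = rated_output * Vex * (load / capacity).
Vout = 2.1 * 6.7 * (60.0 / 100)
Vout = 2.1 * 6.7 * 0.6
Vout = 8.442 mV

8.442 mV


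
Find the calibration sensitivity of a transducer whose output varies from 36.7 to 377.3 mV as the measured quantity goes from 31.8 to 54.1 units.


Sensitivity = (y2 - y1) / (x2 - x1).
S = (377.3 - 36.7) / (54.1 - 31.8)
S = 340.6 / 22.3
S = 15.2735 mV/unit

15.2735 mV/unit


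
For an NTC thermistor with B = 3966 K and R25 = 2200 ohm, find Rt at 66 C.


NTC thermistor equation: Rt = R25 * exp(B * (1/T - 1/T25)).
T in Kelvin: 339.15 K, T25 = 298.15 K
1/T - 1/T25 = 1/339.15 - 1/298.15 = -0.00040547
B * (1/T - 1/T25) = 3966 * -0.00040547 = -1.6081
Rt = 2200 * exp(-1.6081) = 440.6 ohm

440.6 ohm


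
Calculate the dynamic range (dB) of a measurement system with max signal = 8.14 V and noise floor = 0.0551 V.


Dynamic range = 20 * log10(Vmax / Vnoise).
DR = 20 * log10(8.14 / 0.0551)
DR = 20 * log10(147.73)
DR = 43.39 dB

43.39 dB


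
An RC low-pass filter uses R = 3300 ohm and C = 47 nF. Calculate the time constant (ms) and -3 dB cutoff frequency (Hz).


Time constant: tau = R * C.
tau = 3300 * 4.70e-08 = 0.0001551 s
tau = 0.1551 ms
Cutoff frequency: fc = 1 / (2*pi*R*C).
fc = 1 / (2*pi*0.0001551) = 1026.14 Hz

tau = 0.1551 ms, fc = 1026.14 Hz


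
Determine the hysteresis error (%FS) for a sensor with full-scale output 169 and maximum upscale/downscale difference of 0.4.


Hysteresis = (max difference / full scale) * 100%.
H = (0.4 / 169) * 100
H = 0.237 %FS

0.237 %FS


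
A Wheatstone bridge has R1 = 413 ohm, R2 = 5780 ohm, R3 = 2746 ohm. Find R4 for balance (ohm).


At balance: R1*R4 = R2*R3, so R4 = R2*R3/R1.
R4 = 5780 * 2746 / 413
R4 = 15871880 / 413
R4 = 38430.7 ohm

38430.7 ohm


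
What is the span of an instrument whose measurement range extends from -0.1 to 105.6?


Span = upper range - lower range.
Span = 105.6 - (-0.1)
Span = 105.7

105.7


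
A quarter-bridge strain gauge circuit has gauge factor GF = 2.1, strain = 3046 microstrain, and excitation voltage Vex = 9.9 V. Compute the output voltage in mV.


Quarter bridge output: Vout = (GF * epsilon * Vex) / 4.
Vout = (2.1 * 3046e-6 * 9.9) / 4
Vout = 0.06332634 / 4 V
Vout = 0.01583158 V = 15.8316 mV

15.8316 mV


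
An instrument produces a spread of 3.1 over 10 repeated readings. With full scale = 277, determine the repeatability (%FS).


Repeatability = (spread / full scale) * 100%.
R = (3.1 / 277) * 100
R = 1.119 %FS

1.119 %FS


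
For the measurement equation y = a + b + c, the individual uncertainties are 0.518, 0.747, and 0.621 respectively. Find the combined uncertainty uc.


For a sum of independent quantities, uc = sqrt(u1^2 + u2^2 + u3^2).
uc = sqrt(0.518^2 + 0.747^2 + 0.621^2)
uc = sqrt(0.268324 + 0.558009 + 0.385641)
uc = 1.1009

1.1009


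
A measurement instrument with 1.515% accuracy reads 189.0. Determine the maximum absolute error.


Absolute error = (accuracy% / 100) * reading.
Error = (1.515 / 100) * 189.0
Error = 0.01515 * 189.0
Error = 2.8633

2.8633


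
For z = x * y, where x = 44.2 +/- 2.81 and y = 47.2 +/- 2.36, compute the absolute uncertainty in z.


For a product z = x*y, the relative uncertainty is:
uz/z = sqrt((ux/x)^2 + (uy/y)^2)
Relative uncertainties: ux/x = 2.81/44.2 = 0.063575
uy/y = 2.36/47.2 = 0.05
z = 44.2 * 47.2 = 2086.2
uz = 2086.2 * sqrt(0.063575^2 + 0.05^2) = 168.737

168.737


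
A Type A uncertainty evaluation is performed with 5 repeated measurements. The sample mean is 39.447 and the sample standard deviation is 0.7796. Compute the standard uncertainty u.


The standard uncertainty for Type A evaluation is u = s / sqrt(n).
u = 0.7796 / sqrt(5)
u = 0.7796 / 2.2361
u = 0.3486

0.3486


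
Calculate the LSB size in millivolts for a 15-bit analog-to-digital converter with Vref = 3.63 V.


The resolution (LSB) of an ADC is Vref / 2^n.
LSB = 3.63 / 2^15
LSB = 3.63 / 32768
LSB = 0.00011078 V = 0.11077881 mV

0.11077881 mV


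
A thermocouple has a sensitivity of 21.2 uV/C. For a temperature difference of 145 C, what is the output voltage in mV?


The thermocouple output V = sensitivity * dT.
V = 21.2 uV/C * 145 C
V = 3074.0 uV
V = 3.074 mV

3.074 mV


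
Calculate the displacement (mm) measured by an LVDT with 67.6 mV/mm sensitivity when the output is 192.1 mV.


Displacement = Vout / sensitivity.
d = 192.1 / 67.6
d = 2.842 mm

2.842 mm


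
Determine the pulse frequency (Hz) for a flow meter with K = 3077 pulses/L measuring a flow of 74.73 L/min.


Frequency = K * Q / 60 (converting L/min to L/s).
f = 3077 * 74.73 / 60
f = 229944.21 / 60
f = 3832.4 Hz

3832.4 Hz


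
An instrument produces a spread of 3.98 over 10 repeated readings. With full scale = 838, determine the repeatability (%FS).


Repeatability = (spread / full scale) * 100%.
R = (3.98 / 838) * 100
R = 0.475 %FS

0.475 %FS


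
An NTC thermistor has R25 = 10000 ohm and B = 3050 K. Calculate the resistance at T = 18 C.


NTC thermistor equation: Rt = R25 * exp(B * (1/T - 1/T25)).
T in Kelvin: 291.15 K, T25 = 298.15 K
1/T - 1/T25 = 1/291.15 - 1/298.15 = 8.064e-05
B * (1/T - 1/T25) = 3050 * 8.064e-05 = 0.2459
Rt = 10000 * exp(0.2459) = 12788.4 ohm

12788.4 ohm


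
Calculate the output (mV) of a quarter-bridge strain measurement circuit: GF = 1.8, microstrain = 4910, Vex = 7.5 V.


Quarter bridge output: Vout = (GF * epsilon * Vex) / 4.
Vout = (1.8 * 4910e-6 * 7.5) / 4
Vout = 0.066285 / 4 V
Vout = 0.01657125 V = 16.5712 mV

16.5712 mV


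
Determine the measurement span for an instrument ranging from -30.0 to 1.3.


Span = upper range - lower range.
Span = 1.3 - (-30.0)
Span = 31.3

31.3


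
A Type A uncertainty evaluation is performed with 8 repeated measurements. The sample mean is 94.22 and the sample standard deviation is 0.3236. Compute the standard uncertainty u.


The standard uncertainty for Type A evaluation is u = s / sqrt(n).
u = 0.3236 / sqrt(8)
u = 0.3236 / 2.8284
u = 0.1144

0.1144


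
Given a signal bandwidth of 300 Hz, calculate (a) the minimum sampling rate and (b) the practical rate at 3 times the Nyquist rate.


By Nyquist theorem, fs_min = 2 * fmax.
fs_min = 2 * 300 = 600 Hz
Practical rate = 3 * fs_min = 3 * 600 = 1800 Hz

fs_min = 600 Hz, fs_practical = 1800 Hz


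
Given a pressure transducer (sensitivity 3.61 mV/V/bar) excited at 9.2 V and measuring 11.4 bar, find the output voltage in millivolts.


Output = sensitivity * Vex * P.
Vout = 3.61 * 9.2 * 11.4
Vout = 33.212 * 11.4
Vout = 378.62 mV

378.62 mV


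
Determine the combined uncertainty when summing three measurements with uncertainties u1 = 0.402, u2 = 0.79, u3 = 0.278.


For a sum of independent quantities, uc = sqrt(u1^2 + u2^2 + u3^2).
uc = sqrt(0.402^2 + 0.79^2 + 0.278^2)
uc = sqrt(0.161604 + 0.6241 + 0.077284)
uc = 0.929

0.929


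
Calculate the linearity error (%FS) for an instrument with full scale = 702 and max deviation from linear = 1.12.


Linearity error = (max deviation / full scale) * 100%.
Linearity = (1.12 / 702) * 100
Linearity = 0.16 %FS

0.16 %FS


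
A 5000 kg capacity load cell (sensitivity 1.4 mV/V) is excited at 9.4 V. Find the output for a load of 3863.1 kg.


Vout = rated_output * Vex * (load / capacity).
Vout = 1.4 * 9.4 * (3863.1 / 5000)
Vout = 1.4 * 9.4 * 0.77262
Vout = 10.168 mV

10.168 mV


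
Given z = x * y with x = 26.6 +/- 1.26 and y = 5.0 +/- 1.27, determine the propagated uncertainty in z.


For a product z = x*y, the relative uncertainty is:
uz/z = sqrt((ux/x)^2 + (uy/y)^2)
Relative uncertainties: ux/x = 1.26/26.6 = 0.047368
uy/y = 1.27/5.0 = 0.254
z = 26.6 * 5.0 = 133.0
uz = 133.0 * sqrt(0.047368^2 + 0.254^2) = 34.364

34.364


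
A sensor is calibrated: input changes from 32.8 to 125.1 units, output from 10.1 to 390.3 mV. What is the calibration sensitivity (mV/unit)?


Sensitivity = (y2 - y1) / (x2 - x1).
S = (390.3 - 10.1) / (125.1 - 32.8)
S = 380.2 / 92.3
S = 4.1192 mV/unit

4.1192 mV/unit


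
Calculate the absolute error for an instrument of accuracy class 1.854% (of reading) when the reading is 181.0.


Absolute error = (accuracy% / 100) * reading.
Error = (1.854 / 100) * 181.0
Error = 0.01854 * 181.0
Error = 3.3557

3.3557


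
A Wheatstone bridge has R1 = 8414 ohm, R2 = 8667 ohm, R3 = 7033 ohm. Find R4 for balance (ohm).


At balance: R1*R4 = R2*R3, so R4 = R2*R3/R1.
R4 = 8667 * 7033 / 8414
R4 = 60955011 / 8414
R4 = 7244.47 ohm

7244.47 ohm


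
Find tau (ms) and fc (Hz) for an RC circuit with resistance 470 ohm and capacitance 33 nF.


Time constant: tau = R * C.
tau = 470 * 3.30e-08 = 1.551e-05 s
tau = 0.0155 ms
Cutoff frequency: fc = 1 / (2*pi*R*C).
fc = 1 / (2*pi*1.551e-05) = 10261.44 Hz

tau = 0.0155 ms, fc = 10261.44 Hz


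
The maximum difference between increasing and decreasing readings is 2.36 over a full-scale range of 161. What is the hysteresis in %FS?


Hysteresis = (max difference / full scale) * 100%.
H = (2.36 / 161) * 100
H = 1.466 %FS

1.466 %FS


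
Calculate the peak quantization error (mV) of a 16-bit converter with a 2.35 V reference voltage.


The maximum quantization error is +/- LSB/2.
LSB = Vref / 2^n = 2.35 / 65536 = 3.586e-05 V
Max error = LSB / 2 = 3.586e-05 / 2 = 1.793e-05 V
Max error = 0.0179 mV

0.0179 mV


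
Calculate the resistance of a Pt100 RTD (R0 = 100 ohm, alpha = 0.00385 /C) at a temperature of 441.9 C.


The RTD equation: Rt = R0 * (1 + alpha * T).
Rt = 100 * (1 + 0.00385 * 441.9)
Rt = 100 * (1 + 1.701315)
Rt = 100 * 2.701315
Rt = 270.132 ohm

270.132 ohm


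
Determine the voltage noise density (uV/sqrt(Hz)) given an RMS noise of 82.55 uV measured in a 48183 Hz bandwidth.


Noise spectral density = Vrms / sqrt(BW).
NSD = 82.55 / sqrt(48183)
NSD = 82.55 / 219.5063
NSD = 0.3761 uV/sqrt(Hz)

0.3761 uV/sqrt(Hz)


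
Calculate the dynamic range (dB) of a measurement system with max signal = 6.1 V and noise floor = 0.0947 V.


Dynamic range = 20 * log10(Vmax / Vnoise).
DR = 20 * log10(6.1 / 0.0947)
DR = 20 * log10(64.41)
DR = 36.18 dB

36.18 dB


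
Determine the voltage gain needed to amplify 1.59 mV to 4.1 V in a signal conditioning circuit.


Gain = Vout / Vin (converting to same units).
G = 4.1 V / 1.59 mV
G = 4100.0 mV / 1.59 mV
G = 2578.62

2578.62


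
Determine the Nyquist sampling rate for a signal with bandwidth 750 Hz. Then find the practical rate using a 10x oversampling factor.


By Nyquist theorem, fs_min = 2 * fmax.
fs_min = 2 * 750 = 1500 Hz
Practical rate = 10 * fs_min = 10 * 1500 = 15000 Hz

fs_min = 1500 Hz, fs_practical = 15000 Hz


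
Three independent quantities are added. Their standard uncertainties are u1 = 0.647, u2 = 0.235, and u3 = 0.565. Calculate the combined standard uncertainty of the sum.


For a sum of independent quantities, uc = sqrt(u1^2 + u2^2 + u3^2).
uc = sqrt(0.647^2 + 0.235^2 + 0.565^2)
uc = sqrt(0.418609 + 0.055225 + 0.319225)
uc = 0.8905

0.8905


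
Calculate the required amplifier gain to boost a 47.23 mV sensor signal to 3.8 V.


Gain = Vout / Vin (converting to same units).
G = 3.8 V / 47.23 mV
G = 3800.0 mV / 47.23 mV
G = 80.46

80.46


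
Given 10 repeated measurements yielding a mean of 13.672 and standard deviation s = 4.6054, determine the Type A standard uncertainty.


The standard uncertainty for Type A evaluation is u = s / sqrt(n).
u = 4.6054 / sqrt(10)
u = 4.6054 / 3.1623
u = 1.4564

1.4564


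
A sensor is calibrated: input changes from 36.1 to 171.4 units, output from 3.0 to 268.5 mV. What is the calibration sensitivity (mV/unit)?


Sensitivity = (y2 - y1) / (x2 - x1).
S = (268.5 - 3.0) / (171.4 - 36.1)
S = 265.5 / 135.3
S = 1.9623 mV/unit

1.9623 mV/unit


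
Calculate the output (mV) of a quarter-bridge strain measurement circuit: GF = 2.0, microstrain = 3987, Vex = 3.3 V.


Quarter bridge output: Vout = (GF * epsilon * Vex) / 4.
Vout = (2.0 * 3987e-6 * 3.3) / 4
Vout = 0.0263142 / 4 V
Vout = 0.00657855 V = 6.5785 mV

6.5785 mV


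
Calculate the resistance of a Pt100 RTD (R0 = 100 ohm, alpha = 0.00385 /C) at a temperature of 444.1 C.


The RTD equation: Rt = R0 * (1 + alpha * T).
Rt = 100 * (1 + 0.00385 * 444.1)
Rt = 100 * (1 + 1.709785)
Rt = 100 * 2.709785
Rt = 270.978 ohm

270.978 ohm


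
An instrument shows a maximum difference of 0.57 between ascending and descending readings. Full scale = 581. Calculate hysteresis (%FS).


Hysteresis = (max difference / full scale) * 100%.
H = (0.57 / 581) * 100
H = 0.098 %FS

0.098 %FS


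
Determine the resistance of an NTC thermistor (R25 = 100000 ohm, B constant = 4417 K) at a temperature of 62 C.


NTC thermistor equation: Rt = R25 * exp(B * (1/T - 1/T25)).
T in Kelvin: 335.15 K, T25 = 298.15 K
1/T - 1/T25 = 1/335.15 - 1/298.15 = -0.00037028
B * (1/T - 1/T25) = 4417 * -0.00037028 = -1.6355
Rt = 100000 * exp(-1.6355) = 19485.2 ohm

19485.2 ohm


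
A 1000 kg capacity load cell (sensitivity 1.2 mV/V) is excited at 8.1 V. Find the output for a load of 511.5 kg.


Vout = rated_output * Vex * (load / capacity).
Vout = 1.2 * 8.1 * (511.5 / 1000)
Vout = 1.2 * 8.1 * 0.5115
Vout = 4.972 mV

4.972 mV


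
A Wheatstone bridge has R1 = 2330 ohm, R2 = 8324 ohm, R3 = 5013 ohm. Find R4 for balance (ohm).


At balance: R1*R4 = R2*R3, so R4 = R2*R3/R1.
R4 = 8324 * 5013 / 2330
R4 = 41728212 / 2330
R4 = 17909.1 ohm

17909.1 ohm


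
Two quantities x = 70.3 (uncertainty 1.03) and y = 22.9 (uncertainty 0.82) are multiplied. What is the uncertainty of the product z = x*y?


For a product z = x*y, the relative uncertainty is:
uz/z = sqrt((ux/x)^2 + (uy/y)^2)
Relative uncertainties: ux/x = 1.03/70.3 = 0.014651
uy/y = 0.82/22.9 = 0.035808
z = 70.3 * 22.9 = 1609.9
uz = 1609.9 * sqrt(0.014651^2 + 0.035808^2) = 62.285

62.285


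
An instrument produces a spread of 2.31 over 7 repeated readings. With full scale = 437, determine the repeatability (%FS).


Repeatability = (spread / full scale) * 100%.
R = (2.31 / 437) * 100
R = 0.529 %FS

0.529 %FS


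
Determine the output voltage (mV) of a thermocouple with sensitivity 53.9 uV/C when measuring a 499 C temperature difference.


The thermocouple output V = sensitivity * dT.
V = 53.9 uV/C * 499 C
V = 26896.1 uV
V = 26.896 mV

26.896 mV


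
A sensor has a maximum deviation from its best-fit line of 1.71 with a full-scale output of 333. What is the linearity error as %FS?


Linearity error = (max deviation / full scale) * 100%.
Linearity = (1.71 / 333) * 100
Linearity = 0.514 %FS

0.514 %FS


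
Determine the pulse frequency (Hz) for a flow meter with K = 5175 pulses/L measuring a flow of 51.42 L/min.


Frequency = K * Q / 60 (converting L/min to L/s).
f = 5175 * 51.42 / 60
f = 266098.5 / 60
f = 4434.98 Hz

4434.98 Hz


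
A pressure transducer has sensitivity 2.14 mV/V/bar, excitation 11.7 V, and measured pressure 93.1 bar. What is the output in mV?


Output = sensitivity * Vex * P.
Vout = 2.14 * 11.7 * 93.1
Vout = 25.038 * 93.1
Vout = 2331.04 mV

2331.04 mV


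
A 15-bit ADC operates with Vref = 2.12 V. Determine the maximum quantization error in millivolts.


The maximum quantization error is +/- LSB/2.
LSB = Vref / 2^n = 2.12 / 32768 = 6.47e-05 V
Max error = LSB / 2 = 6.47e-05 / 2 = 3.235e-05 V
Max error = 0.0323 mV

0.0323 mV


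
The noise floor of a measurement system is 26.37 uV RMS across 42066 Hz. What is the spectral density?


Noise spectral density = Vrms / sqrt(BW).
NSD = 26.37 / sqrt(42066)
NSD = 26.37 / 205.1
NSD = 0.1286 uV/sqrt(Hz)

0.1286 uV/sqrt(Hz)


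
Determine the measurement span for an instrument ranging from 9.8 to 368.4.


Span = upper range - lower range.
Span = 368.4 - (9.8)
Span = 358.6

358.6


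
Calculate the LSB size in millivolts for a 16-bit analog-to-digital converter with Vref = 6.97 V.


The resolution (LSB) of an ADC is Vref / 2^n.
LSB = 6.97 / 2^16
LSB = 6.97 / 65536
LSB = 0.00010635 V = 0.10635376 mV

0.10635376 mV


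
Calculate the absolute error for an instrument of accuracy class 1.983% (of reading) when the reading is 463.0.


Absolute error = (accuracy% / 100) * reading.
Error = (1.983 / 100) * 463.0
Error = 0.01983 * 463.0
Error = 9.1813

9.1813


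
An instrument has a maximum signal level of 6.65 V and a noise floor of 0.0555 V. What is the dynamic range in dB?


Dynamic range = 20 * log10(Vmax / Vnoise).
DR = 20 * log10(6.65 / 0.0555)
DR = 20 * log10(119.82)
DR = 41.57 dB

41.57 dB


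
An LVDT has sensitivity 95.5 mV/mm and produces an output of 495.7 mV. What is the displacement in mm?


Displacement = Vout / sensitivity.
d = 495.7 / 95.5
d = 5.191 mm

5.191 mm


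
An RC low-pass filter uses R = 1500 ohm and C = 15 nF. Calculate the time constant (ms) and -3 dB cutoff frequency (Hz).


Time constant: tau = R * C.
tau = 1500 * 1.50e-08 = 2.25e-05 s
tau = 0.0225 ms
Cutoff frequency: fc = 1 / (2*pi*R*C).
fc = 1 / (2*pi*2.25e-05) = 7073.55 Hz

tau = 0.0225 ms, fc = 7073.55 Hz


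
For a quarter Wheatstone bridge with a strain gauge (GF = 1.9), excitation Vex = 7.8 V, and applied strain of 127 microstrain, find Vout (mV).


Quarter bridge output: Vout = (GF * epsilon * Vex) / 4.
Vout = (1.9 * 127e-6 * 7.8) / 4
Vout = 0.00188214 / 4 V
Vout = 0.00047053 V = 0.4705 mV

0.4705 mV


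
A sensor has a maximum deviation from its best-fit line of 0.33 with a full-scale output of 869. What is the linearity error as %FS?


Linearity error = (max deviation / full scale) * 100%.
Linearity = (0.33 / 869) * 100
Linearity = 0.038 %FS

0.038 %FS


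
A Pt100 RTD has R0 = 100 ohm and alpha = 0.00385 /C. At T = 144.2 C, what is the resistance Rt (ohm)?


The RTD equation: Rt = R0 * (1 + alpha * T).
Rt = 100 * (1 + 0.00385 * 144.2)
Rt = 100 * (1 + 0.55517)
Rt = 100 * 1.55517
Rt = 155.517 ohm

155.517 ohm


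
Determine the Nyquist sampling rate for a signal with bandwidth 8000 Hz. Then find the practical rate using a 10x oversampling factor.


By Nyquist theorem, fs_min = 2 * fmax.
fs_min = 2 * 8000 = 16000 Hz
Practical rate = 10 * fs_min = 10 * 16000 = 160000 Hz

fs_min = 16000 Hz, fs_practical = 160000 Hz


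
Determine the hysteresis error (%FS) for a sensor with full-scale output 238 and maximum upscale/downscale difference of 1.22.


Hysteresis = (max difference / full scale) * 100%.
H = (1.22 / 238) * 100
H = 0.513 %FS

0.513 %FS


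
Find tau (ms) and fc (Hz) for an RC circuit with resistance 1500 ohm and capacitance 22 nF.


Time constant: tau = R * C.
tau = 1500 * 2.20e-08 = 3.3e-05 s
tau = 0.033 ms
Cutoff frequency: fc = 1 / (2*pi*R*C).
fc = 1 / (2*pi*3.3e-05) = 4822.88 Hz

tau = 0.033 ms, fc = 4822.88 Hz


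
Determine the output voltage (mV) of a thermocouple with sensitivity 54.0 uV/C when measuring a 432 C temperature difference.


The thermocouple output V = sensitivity * dT.
V = 54.0 uV/C * 432 C
V = 23328.0 uV
V = 23.328 mV

23.328 mV


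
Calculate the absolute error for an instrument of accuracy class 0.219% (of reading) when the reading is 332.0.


Absolute error = (accuracy% / 100) * reading.
Error = (0.219 / 100) * 332.0
Error = 0.00219 * 332.0
Error = 0.7271

0.7271


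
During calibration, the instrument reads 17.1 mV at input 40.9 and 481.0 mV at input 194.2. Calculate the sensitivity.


Sensitivity = (y2 - y1) / (x2 - x1).
S = (481.0 - 17.1) / (194.2 - 40.9)
S = 463.9 / 153.3
S = 3.0261 mV/unit

3.0261 mV/unit


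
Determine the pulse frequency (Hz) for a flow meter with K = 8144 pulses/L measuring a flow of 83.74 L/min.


Frequency = K * Q / 60 (converting L/min to L/s).
f = 8144 * 83.74 / 60
f = 681978.56 / 60
f = 11366.31 Hz

11366.31 Hz


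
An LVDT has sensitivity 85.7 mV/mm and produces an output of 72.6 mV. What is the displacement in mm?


Displacement = Vout / sensitivity.
d = 72.6 / 85.7
d = 0.847 mm

0.847 mm


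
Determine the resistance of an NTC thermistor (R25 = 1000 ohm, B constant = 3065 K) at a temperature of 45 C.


NTC thermistor equation: Rt = R25 * exp(B * (1/T - 1/T25)).
T in Kelvin: 318.15 K, T25 = 298.15 K
1/T - 1/T25 = 1/318.15 - 1/298.15 = -0.00021084
B * (1/T - 1/T25) = 3065 * -0.00021084 = -0.6462
Rt = 1000 * exp(-0.6462) = 524.0 ohm

524.0 ohm


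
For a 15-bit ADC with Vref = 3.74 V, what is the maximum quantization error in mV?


The maximum quantization error is +/- LSB/2.
LSB = Vref / 2^n = 3.74 / 32768 = 0.00011414 V
Max error = LSB / 2 = 0.00011414 / 2 = 5.707e-05 V
Max error = 0.0571 mV

0.0571 mV


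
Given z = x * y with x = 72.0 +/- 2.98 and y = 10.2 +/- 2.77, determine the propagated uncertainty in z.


For a product z = x*y, the relative uncertainty is:
uz/z = sqrt((ux/x)^2 + (uy/y)^2)
Relative uncertainties: ux/x = 2.98/72.0 = 0.041389
uy/y = 2.77/10.2 = 0.271569
z = 72.0 * 10.2 = 734.4
uz = 734.4 * sqrt(0.041389^2 + 0.271569^2) = 201.743

201.743


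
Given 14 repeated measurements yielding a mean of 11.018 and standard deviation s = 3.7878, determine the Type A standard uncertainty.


The standard uncertainty for Type A evaluation is u = s / sqrt(n).
u = 3.7878 / sqrt(14)
u = 3.7878 / 3.7417
u = 1.0123

1.0123


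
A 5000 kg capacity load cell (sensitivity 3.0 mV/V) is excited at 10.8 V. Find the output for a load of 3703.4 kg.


Vout = rated_output * Vex * (load / capacity).
Vout = 3.0 * 10.8 * (3703.4 / 5000)
Vout = 3.0 * 10.8 * 0.74068
Vout = 23.998 mV

23.998 mV


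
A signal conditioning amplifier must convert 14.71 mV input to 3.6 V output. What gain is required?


Gain = Vout / Vin (converting to same units).
G = 3.6 V / 14.71 mV
G = 3600.0 mV / 14.71 mV
G = 244.73

244.73


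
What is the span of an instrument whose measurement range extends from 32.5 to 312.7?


Span = upper range - lower range.
Span = 312.7 - (32.5)
Span = 280.2

280.2


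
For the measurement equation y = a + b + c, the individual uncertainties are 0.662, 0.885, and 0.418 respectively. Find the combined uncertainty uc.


For a sum of independent quantities, uc = sqrt(u1^2 + u2^2 + u3^2).
uc = sqrt(0.662^2 + 0.885^2 + 0.418^2)
uc = sqrt(0.438244 + 0.783225 + 0.174724)
uc = 1.1816

1.1816


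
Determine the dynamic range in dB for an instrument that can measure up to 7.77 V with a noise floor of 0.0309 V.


Dynamic range = 20 * log10(Vmax / Vnoise).
DR = 20 * log10(7.77 / 0.0309)
DR = 20 * log10(251.46)
DR = 48.01 dB

48.01 dB


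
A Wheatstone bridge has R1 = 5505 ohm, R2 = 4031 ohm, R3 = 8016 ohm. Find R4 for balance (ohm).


At balance: R1*R4 = R2*R3, so R4 = R2*R3/R1.
R4 = 4031 * 8016 / 5505
R4 = 32312496 / 5505
R4 = 5869.66 ohm

5869.66 ohm


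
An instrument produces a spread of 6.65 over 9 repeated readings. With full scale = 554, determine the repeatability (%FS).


Repeatability = (spread / full scale) * 100%.
R = (6.65 / 554) * 100
R = 1.2 %FS

1.2 %FS


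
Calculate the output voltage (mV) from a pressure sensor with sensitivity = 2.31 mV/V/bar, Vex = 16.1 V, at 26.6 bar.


Output = sensitivity * Vex * P.
Vout = 2.31 * 16.1 * 26.6
Vout = 37.191 * 26.6
Vout = 989.28 mV

989.28 mV


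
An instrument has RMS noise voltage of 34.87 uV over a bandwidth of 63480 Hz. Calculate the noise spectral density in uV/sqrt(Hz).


Noise spectral density = Vrms / sqrt(BW).
NSD = 34.87 / sqrt(63480)
NSD = 34.87 / 251.9524
NSD = 0.1384 uV/sqrt(Hz)

0.1384 uV/sqrt(Hz)


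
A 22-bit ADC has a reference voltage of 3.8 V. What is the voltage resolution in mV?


The resolution (LSB) of an ADC is Vref / 2^n.
LSB = 3.8 / 2^22
LSB = 3.8 / 4194304
LSB = 9.1e-07 V = 0.00090599 mV

0.00090599 mV


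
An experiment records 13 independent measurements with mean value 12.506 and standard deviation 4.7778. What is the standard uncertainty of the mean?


The standard uncertainty for Type A evaluation is u = s / sqrt(n).
u = 4.7778 / sqrt(13)
u = 4.7778 / 3.6056
u = 1.3251

1.3251


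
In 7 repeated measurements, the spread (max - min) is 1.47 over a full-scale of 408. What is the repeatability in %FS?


Repeatability = (spread / full scale) * 100%.
R = (1.47 / 408) * 100
R = 0.36 %FS

0.36 %FS


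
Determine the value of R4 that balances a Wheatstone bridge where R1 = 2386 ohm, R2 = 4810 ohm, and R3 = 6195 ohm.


At balance: R1*R4 = R2*R3, so R4 = R2*R3/R1.
R4 = 4810 * 6195 / 2386
R4 = 29797950 / 2386
R4 = 12488.66 ohm

12488.66 ohm


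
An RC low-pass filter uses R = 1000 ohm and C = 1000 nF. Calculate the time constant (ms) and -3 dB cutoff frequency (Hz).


Time constant: tau = R * C.
tau = 1000 * 1.00e-06 = 0.001 s
tau = 1.0 ms
Cutoff frequency: fc = 1 / (2*pi*R*C).
fc = 1 / (2*pi*0.001) = 159.15 Hz

tau = 1.0 ms, fc = 159.15 Hz


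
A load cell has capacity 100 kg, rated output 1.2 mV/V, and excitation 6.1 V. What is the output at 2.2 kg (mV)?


Vout = rated_output * Vex * (load / capacity).
Vout = 1.2 * 6.1 * (2.2 / 100)
Vout = 1.2 * 6.1 * 0.022
Vout = 0.161 mV

0.161 mV


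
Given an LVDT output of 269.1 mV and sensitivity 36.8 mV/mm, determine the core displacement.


Displacement = Vout / sensitivity.
d = 269.1 / 36.8
d = 7.313 mm

7.313 mm


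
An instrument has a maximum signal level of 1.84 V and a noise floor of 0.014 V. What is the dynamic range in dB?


Dynamic range = 20 * log10(Vmax / Vnoise).
DR = 20 * log10(1.84 / 0.014)
DR = 20 * log10(131.43)
DR = 42.37 dB

42.37 dB
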